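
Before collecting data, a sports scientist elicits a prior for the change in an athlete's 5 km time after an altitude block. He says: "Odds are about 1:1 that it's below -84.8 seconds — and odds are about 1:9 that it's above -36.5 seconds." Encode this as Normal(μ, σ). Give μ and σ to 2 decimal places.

μ = -84.80, σ = 37.69

The p-quantile of Normal(μ,σ) is μ + z_p·σ, with z_{0.5} = 0 and z_{0.9} = 1.282.
Eliminate σ: μ = (z₂·x₁ − z₁·x₂)/(z₂ − z₁) = (1.282·-84.8 − (0)·-36.5)/1.282 = -84.80.
Then σ = (x₂ − x₁)/(z₂ − z₁) = (-36.5 − -84.8)/1.282 = 37.69.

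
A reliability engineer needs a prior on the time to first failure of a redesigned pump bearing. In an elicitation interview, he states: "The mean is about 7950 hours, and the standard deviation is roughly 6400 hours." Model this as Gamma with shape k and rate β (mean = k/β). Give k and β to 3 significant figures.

k ≈ 1.54, β ≈ 0.000194

For Gamma(k, rate β): mean = k/β, variance = k/β², so CV = 1/√k.
CV = SD/mean = 6400/7950 = 0.805, hence k = 1/CV² = 1.54.
Then β = k/mean = 1.54/7950 = 0.000194.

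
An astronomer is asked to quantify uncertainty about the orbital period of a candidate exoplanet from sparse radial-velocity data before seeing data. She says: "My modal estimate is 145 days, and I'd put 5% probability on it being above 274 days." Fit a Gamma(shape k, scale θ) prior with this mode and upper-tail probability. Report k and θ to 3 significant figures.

Gamma(k,θ) with k>1 has mode (k−1)θ, so θ = 145/(k−1).
Need P(X < 274) = 0.95 with θ tied to k this way. Start at k = 2, θ = 145: P(X<274) ≈ 0.563.
Too low — raise k to concentrate. Iterating converges to k ≈ 7.87.
Then θ = 145/(7.87−1) ≈ 21.1.

k ≈ 7.87, θ ≈ 21.1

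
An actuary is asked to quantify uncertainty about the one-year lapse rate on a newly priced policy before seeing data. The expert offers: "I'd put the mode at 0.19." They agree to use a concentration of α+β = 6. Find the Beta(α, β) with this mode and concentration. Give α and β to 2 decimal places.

For α,β > 1 the Beta mode is (α−1)/(α+β−2). With α+β = 6, the mode is (α−1)/4.
Set (α−1)/4 = 0.19 → α = 1 + 0.19·4 = 1.76.
β = 6 − α = 4.24.

α = 1.76, β = 4.24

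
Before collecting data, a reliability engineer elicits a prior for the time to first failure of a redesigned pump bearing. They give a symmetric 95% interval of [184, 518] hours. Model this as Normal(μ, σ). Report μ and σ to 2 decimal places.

μ = 351.00, σ = 85.21

A symmetric 95% interval runs μ ± z·σ with z = 1.96.
Half-width = 167, so σ = 167/1.96 = 85.21.
μ is the interval midpoint, 351.00.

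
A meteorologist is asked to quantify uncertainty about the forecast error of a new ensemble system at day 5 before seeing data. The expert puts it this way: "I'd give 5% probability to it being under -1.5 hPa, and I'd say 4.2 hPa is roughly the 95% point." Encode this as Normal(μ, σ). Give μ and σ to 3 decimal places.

For Normal(μ,σ), the p-quantile is μ + z_p·σ. Here z_{0.05} = -1.645, z_{0.95} = 1.645.
So -1.5 = μ − 1.645σ and 4.2 = μ + 1.645σ.
Subtracting: σ = (4.2 − -1.5)/(1.645 − (-1.645)) = 1.733.
Then μ = -1.5 − (-1.645)·1.733 = 1.350.

μ = 1.350, σ = 1.733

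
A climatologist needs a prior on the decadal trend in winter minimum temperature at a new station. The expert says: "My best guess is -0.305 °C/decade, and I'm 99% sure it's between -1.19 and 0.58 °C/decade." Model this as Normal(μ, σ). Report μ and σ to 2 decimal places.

A symmetric 99% interval runs μ ± z·σ with z = 2.576.
Half-width = 0.885, so σ = 0.885/2.576 = 0.34.
μ is the stated best guess, -0.30.

μ = -0.30, σ = 0.34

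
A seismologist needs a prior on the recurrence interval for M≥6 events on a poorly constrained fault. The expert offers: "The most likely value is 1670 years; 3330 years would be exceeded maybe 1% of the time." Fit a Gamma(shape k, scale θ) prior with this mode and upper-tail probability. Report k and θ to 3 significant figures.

Gamma(k,θ) with k>1 has mode (k−1)θ, so θ = 1670/(k−1).
Need P(X < 3330) = 0.99 with θ tied to k this way. Start at k = 2, θ = 1670: P(X<3330) ≈ 0.592.
Too low — raise k to concentrate. Iterating converges to k ≈ 11.3.
Then θ = 1670/(11.3−1) ≈ 162.

k ≈ 11.3, θ ≈ 162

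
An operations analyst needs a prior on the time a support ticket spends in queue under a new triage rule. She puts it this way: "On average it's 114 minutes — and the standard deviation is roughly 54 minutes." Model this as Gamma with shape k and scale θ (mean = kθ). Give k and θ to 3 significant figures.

k ≈ 4.46, θ ≈ 25.6

For Gamma(k, scale θ): mean = kθ, variance = kθ², so CV = 1/√k.
CV = SD/mean = 54/114 = 0.4737, hence k = 1/CV² = 4.46.
Then θ = mean/k = 114/4.46 = 25.6.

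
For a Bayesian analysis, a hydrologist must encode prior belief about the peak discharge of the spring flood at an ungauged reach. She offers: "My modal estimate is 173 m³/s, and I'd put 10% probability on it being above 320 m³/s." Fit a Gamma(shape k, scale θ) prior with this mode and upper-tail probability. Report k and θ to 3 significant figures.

k ≈ 6.04, θ ≈ 34.3

Gamma(k,θ) with k>1 has mode (k−1)θ, so θ = 173/(k−1).
Need P(X < 320) = 0.9 with θ tied to k this way. Start at k = 2, θ = 173: P(X<320) ≈ 0.552.
Too low — raise k to concentrate. Iterating converges to k ≈ 6.04.
Then θ = 173/(6.04−1) ≈ 34.3.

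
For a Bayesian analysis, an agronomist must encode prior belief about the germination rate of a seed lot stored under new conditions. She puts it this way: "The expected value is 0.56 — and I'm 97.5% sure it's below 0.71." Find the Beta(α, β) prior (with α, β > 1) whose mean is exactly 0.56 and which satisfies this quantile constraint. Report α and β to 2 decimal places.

With mean 0.56 fixed, write α = 0.56s, β = 0.44s where s = α+β.
Need P(θ < 0.71) = 0.975 under Beta(0.56s, 0.44s). Normal approximation: (q−m)/√(m(1−m)/s) ≈ z_{0.975} = 1.96, so s ≈ 0.56·0.44·(1.96)²/(0.71−0.56)² = 42.1.
At s = 42.1: P(θ<0.71) ≈ 0.979. Adjusting to match 0.975 gives s ≈ 39.01.
So α = 0.56·39.01 ≈ 21.84, β = 0.44·39.01 ≈ 17.16.

α ≈ 21.84, β ≈ 17.16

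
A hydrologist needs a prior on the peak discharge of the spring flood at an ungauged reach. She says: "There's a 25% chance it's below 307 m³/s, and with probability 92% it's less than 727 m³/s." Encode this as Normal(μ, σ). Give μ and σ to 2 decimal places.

The p-quantile of Normal(μ,σ) is μ + z_p·σ, with z_{0.25} = -0.6745 and z_{0.92} = 1.405.
Eliminate σ: μ = (z₂·x₁ − z₁·x₂)/(z₂ − z₁) = (1.405·307 − (-0.6745)·727)/2.08 = 443.22.
Then σ = (x₂ − x₁)/(z₂ − z₁) = (727 − 307)/2.08 = 201.97.

μ = 443.22, σ = 201.97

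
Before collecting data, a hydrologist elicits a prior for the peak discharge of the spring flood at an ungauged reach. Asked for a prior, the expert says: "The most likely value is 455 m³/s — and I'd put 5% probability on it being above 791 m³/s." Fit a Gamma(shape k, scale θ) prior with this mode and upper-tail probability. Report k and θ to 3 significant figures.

k ≈ 10.1, θ ≈ 49.9

Gamma(k,θ) with k>1 has mode (k−1)θ, so θ = 455/(k−1).
Need P(X < 791) = 0.95 with θ tied to k this way. Start at k = 2, θ = 455: P(X<791) ≈ 0.519.
Too low — raise k to concentrate. Iterating converges to k ≈ 10.1.
Then θ = 455/(10.1−1) ≈ 49.9.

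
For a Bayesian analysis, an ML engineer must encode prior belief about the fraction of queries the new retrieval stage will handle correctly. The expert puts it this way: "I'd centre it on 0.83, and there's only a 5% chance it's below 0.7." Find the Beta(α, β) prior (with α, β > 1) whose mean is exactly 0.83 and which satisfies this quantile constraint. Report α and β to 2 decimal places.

With mean 0.83 fixed, write α = 0.83s, β = 0.17s where s = α+β.
Need P(θ < 0.7) = 0.05 under Beta(0.83s, 0.17s). Normal approximation: (q−m)/√(m(1−m)/s) ≈ z_{0.05} = -1.64, so s ≈ 0.83·0.17·(-1.64)²/(0.7−0.83)² = 22.6.
At s = 22.6: P(θ<0.7) ≈ 0.063. Adjusting to match 0.05 gives s ≈ 26.81.
So α = 0.83·26.81 ≈ 22.25, β = 0.17·26.81 ≈ 4.56.

α ≈ 22.25, β ≈ 4.56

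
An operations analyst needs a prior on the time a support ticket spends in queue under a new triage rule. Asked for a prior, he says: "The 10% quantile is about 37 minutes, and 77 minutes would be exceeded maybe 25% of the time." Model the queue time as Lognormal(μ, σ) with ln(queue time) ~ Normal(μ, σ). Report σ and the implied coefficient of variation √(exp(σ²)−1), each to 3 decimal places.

If T ~ Lognormal(μ,σ) then ln T ~ Normal(μ,σ), so the p-quantile of ln T is μ + z_p·σ.
ln(37) = 3.611 and ln(77) = 4.344; z_{0.1} = -1.282, z_{0.75} = 0.6745.
σ = (4.344 − 3.611)/(0.6745 − (-1.282)) = 0.375.
μ = 3.611 − (-1.282)·0.375 = 4.091.
CV = √(exp(σ²)−1) = √(exp(0.1404)−1) = 0.388.

σ ≈ 0.375, CV ≈ 0.388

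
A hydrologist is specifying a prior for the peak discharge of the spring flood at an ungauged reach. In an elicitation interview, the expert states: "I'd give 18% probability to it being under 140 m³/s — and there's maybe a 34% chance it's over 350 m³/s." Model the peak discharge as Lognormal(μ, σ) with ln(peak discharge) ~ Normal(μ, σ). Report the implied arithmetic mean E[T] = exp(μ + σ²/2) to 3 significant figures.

E[T] ≈ 334 m³/s

If T ~ Lognormal(μ,σ) then ln T ~ Normal(μ,σ), so the p-quantile of ln T is μ + z_p·σ.
ln(140) = 4.942 and ln(350) = 5.858; z_{0.18} = -0.9154, z_{0.66} = 0.4125.
σ = (5.858 − 4.942)/(0.4125 − (-0.9154)) = 0.690.
μ = 4.942 − (-0.9154)·0.690 = 5.573.
E[T] = exp(μ + σ²/2) = exp(5.573 + 0.2381) = 334 m³/s.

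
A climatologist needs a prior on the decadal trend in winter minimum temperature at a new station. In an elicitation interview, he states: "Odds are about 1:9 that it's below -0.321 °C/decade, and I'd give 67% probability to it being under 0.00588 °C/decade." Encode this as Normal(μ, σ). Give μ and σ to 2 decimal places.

For Normal(μ,σ), the p-quantile is μ + z_p·σ. Here z_{0.1} = -1.282, z_{0.67} = 0.4399.
So -0.321 = μ − 1.282σ and 0.00588 = μ + 0.4399σ.
Subtracting: σ = (0.00588 − -0.321)/(0.4399 − (-1.282)) = 0.19.
Then μ = -0.321 − (-1.282)·0.19 = -0.08.

μ = -0.08, σ = 0.19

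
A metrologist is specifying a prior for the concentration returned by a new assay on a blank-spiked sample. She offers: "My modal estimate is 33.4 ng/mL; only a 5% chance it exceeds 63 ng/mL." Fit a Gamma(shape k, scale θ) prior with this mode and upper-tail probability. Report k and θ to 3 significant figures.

k ≈ 7.91, θ ≈ 4.84

Gamma(k,θ) with k>1 has mode (k−1)θ, so θ = 33.4/(k−1).
Need P(X < 63) = 0.95 with θ tied to k this way. Start at k = 2, θ = 33.4: P(X<63) ≈ 0.562.
Too low — raise k to concentrate. Iterating converges to k ≈ 7.91.
Then θ = 33.4/(7.91−1) ≈ 4.84.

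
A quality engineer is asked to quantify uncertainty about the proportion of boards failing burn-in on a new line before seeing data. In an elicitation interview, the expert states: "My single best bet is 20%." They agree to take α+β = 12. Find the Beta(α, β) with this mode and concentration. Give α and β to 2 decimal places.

α = 3.00, β = 9.00

For α,β > 1 the Beta mode is (α−1)/(α+β−2). With α+β = 12, the mode is (α−1)/10.
Set (α−1)/10 = 0.2 → α = 1 + 0.2·10 = 3.00.
β = 12 − α = 9.00.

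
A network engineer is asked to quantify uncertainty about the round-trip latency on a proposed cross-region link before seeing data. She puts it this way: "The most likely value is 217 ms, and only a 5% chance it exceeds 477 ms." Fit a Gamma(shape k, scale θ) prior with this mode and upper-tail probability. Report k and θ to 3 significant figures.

Gamma(k,θ) with k>1 has mode (k−1)θ, so θ = 217/(k−1).
Need P(X < 477) = 0.95 with θ tied to k this way. Start at k = 2, θ = 217: P(X<477) ≈ 0.645.
Too low — raise k to concentrate. Iterating converges to k ≈ 5.44.
Then θ = 217/(5.44−1) ≈ 48.9.

k ≈ 5.44, θ ≈ 48.9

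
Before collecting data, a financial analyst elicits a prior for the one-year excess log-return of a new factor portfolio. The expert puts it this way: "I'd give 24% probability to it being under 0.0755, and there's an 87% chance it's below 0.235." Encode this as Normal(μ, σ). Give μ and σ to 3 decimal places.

μ = 0.137, σ = 0.087

For Normal(μ,σ), the p-quantile is μ + z_p·σ. Here z_{0.24} = -0.7063, z_{0.87} = 1.126.
So 0.0755 = μ − 0.7063σ and 0.235 = μ + 1.126σ.
Subtracting: σ = (0.235 − 0.0755)/(1.126 − (-0.7063)) = 0.087.
Then μ = 0.0755 − (-0.7063)·0.087 = 0.137.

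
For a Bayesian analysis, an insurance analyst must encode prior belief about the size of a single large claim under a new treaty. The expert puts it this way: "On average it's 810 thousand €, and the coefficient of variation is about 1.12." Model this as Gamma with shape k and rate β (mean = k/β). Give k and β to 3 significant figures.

k ≈ 0.797, β ≈ 0.000984

For Gamma(k, rate β): mean = k/β, variance = k/β², so CV = 1/√k.
CV = 1.12, hence k = 1/CV² = 0.797.
Then β = k/mean = 0.797/810 = 0.000984.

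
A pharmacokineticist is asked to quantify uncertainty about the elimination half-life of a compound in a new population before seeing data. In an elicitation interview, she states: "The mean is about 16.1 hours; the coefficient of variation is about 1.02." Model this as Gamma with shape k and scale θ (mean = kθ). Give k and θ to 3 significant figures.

For Gamma(k, scale θ): mean = kθ, variance = kθ², so CV = 1/√k.
CV = 1.02, hence k = 1/CV² = 0.961.
Then θ = mean/k = 16.1/0.961 = 16.8.

k ≈ 0.961, θ ≈ 16.8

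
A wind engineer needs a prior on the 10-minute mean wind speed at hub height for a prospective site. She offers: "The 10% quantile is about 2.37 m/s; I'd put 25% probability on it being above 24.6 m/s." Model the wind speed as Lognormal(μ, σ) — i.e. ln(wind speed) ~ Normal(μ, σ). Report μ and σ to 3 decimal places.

μ ≈ 2.396, σ ≈ 1.196

If T ~ Lognormal(μ,σ) then ln T ~ Normal(μ,σ), so the p-quantile of ln T is μ + z_p·σ.
ln(2.37) = 0.8629 and ln(24.6) = 3.203; z_{0.1} = -1.282, z_{0.75} = 0.6745.
σ = (3.203 − 0.8629)/(0.6745 − (-1.282)) = 1.196.
μ = 0.8629 − (-1.282)·1.196 = 2.396.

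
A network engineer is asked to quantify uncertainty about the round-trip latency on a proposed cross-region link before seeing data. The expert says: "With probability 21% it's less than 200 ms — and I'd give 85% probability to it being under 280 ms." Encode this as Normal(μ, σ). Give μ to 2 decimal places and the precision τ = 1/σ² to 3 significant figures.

For Normal(μ,σ), the p-quantile is μ + z_p·σ. Here z_{0.21} = -0.8064, z_{0.85} = 1.036.
So 200 = μ − 0.8064σ and 280 = μ + 1.036σ.
Subtracting: σ = (280 − 200)/(1.036 − (-0.8064)) = 43.41.
Then μ = 200 − (-0.8064)·43.41 = 235.01.
Precision τ = 1/σ² = 1/43.41² = 0.000531.

μ = 235.01, τ = 0.000531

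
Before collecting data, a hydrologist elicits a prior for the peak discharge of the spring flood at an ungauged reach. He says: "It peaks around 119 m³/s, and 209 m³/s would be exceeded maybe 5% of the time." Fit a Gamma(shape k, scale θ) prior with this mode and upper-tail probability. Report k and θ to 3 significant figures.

k ≈ 9.79, θ ≈ 13.5

Gamma(k,θ) with k>1 has mode (k−1)θ, so θ = 119/(k−1).
Need P(X < 209) = 0.95 with θ tied to k this way. Start at k = 2, θ = 119: P(X<209) ≈ 0.524.
Too low — raise k to concentrate. Iterating converges to k ≈ 9.79.
Then θ = 119/(9.79−1) ≈ 13.5.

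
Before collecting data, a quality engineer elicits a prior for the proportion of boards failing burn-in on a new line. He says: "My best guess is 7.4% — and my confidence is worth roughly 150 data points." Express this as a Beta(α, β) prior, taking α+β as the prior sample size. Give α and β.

α = 11.1, β = 138.9

Under the effective-sample-size interpretation, Beta(α, β) has prior mean α/(α+β) and prior sample size α+β.
So α+β = 150 and α/(α+β) = 0.074, giving α = 0.074·150 = 11.1 and β = 150 − 11.1 = 138.9.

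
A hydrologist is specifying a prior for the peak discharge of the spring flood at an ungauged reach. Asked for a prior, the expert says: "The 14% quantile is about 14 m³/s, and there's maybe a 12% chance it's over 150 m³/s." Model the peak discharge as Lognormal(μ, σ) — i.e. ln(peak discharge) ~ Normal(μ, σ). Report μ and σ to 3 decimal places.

If T ~ Lognormal(μ,σ) then ln T ~ Normal(μ,σ), so the p-quantile of ln T is μ + z_p·σ.
ln(14) = 2.639 and ln(150) = 5.011; z_{0.14} = -1.08, z_{0.88} = 1.175.
σ = (5.011 − 2.639)/(1.175 − (-1.08)) = 1.052.
μ = 2.639 − (-1.08)·1.052 = 3.775.

μ ≈ 3.775, σ ≈ 1.052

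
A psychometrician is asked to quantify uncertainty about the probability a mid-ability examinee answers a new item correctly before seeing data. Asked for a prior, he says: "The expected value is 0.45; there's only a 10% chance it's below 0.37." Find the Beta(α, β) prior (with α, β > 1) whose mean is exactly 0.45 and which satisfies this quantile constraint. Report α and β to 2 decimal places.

With mean 0.45 fixed, write α = 0.45s, β = 0.55s where s = α+β.
Need P(θ < 0.37) = 0.1 under Beta(0.45s, 0.55s). Normal approximation: (q−m)/√(m(1−m)/s) ≈ z_{0.1} = -1.28, so s ≈ 0.45·0.55·(-1.28)²/(0.37−0.45)² = 63.5.
At s = 63.5: P(θ<0.37) ≈ 0.098. Adjusting to match 0.1 gives s ≈ 62.62.
So α = 0.45·62.62 ≈ 28.18, β = 0.55·62.62 ≈ 34.44.

α ≈ 28.18, β ≈ 34.44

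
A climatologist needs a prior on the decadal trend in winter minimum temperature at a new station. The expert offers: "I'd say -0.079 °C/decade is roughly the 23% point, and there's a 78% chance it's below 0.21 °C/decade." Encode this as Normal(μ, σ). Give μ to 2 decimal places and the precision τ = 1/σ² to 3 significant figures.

μ = 0.06, τ = 27.3

The p-quantile of Normal(μ,σ) is μ + z_p·σ, with z_{0.23} = -0.7388 and z_{0.78} = 0.7722.
Eliminate σ: μ = (z₂·x₁ − z₁·x₂)/(z₂ − z₁) = (0.7722·-0.079 − (-0.7388)·0.21)/1.511 = 0.06.
Then σ = (x₂ − x₁)/(z₂ − z₁) = (0.21 − -0.079)/1.511 = 0.19.
Precision τ = 1/σ² = 1/0.1913² = 27.3.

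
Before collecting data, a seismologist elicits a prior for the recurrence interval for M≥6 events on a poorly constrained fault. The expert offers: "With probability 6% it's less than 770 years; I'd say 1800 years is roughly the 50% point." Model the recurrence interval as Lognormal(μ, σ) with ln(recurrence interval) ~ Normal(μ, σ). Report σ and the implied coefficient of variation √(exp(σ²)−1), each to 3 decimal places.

σ ≈ 0.546, CV ≈ 0.590

If T ~ Lognormal(μ,σ) then ln T ~ Normal(μ,σ), so the p-quantile of ln T is μ + z_p·σ.
ln(770) = 6.646 and ln(1800) = 7.496; z_{0.06} = -1.555, z_{0.5} = 0.
σ = (7.496 − 6.646)/(0 − (-1.555)) = 0.546.
μ = 6.646 − (-1.555)·0.546 = 7.496.
CV = √(exp(σ²)−1) = √(exp(0.2983)−1) = 0.590.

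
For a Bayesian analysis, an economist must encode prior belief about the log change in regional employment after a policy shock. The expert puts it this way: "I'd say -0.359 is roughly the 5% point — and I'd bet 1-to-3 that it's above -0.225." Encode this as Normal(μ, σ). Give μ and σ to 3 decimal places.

For Normal(μ,σ), the p-quantile is μ + z_p·σ. Here z_{0.05} = -1.645, z_{0.75} = 0.6745.
So -0.359 = μ − 1.645σ and -0.225 = μ + 0.6745σ.
Subtracting: σ = (-0.225 − -0.359)/(0.6745 − (-1.645)) = 0.058.
Then μ = -0.359 − (-1.645)·0.058 = -0.264.

μ = -0.264, σ = 0.058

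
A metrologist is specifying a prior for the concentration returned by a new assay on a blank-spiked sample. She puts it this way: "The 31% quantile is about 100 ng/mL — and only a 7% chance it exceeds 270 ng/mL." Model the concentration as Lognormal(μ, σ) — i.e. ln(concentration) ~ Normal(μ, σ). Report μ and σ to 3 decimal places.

μ ≈ 4.855, σ ≈ 0.504

If T ~ Lognormal(μ,σ) then ln T ~ Normal(μ,σ), so the p-quantile of ln T is μ + z_p·σ.
ln(100) = 4.605 and ln(270) = 5.598; z_{0.31} = -0.4959, z_{0.93} = 1.476.
σ = (5.598 − 4.605)/(1.476 − (-0.4959)) = 0.504.
μ = 4.605 − (-0.4959)·0.504 = 4.855.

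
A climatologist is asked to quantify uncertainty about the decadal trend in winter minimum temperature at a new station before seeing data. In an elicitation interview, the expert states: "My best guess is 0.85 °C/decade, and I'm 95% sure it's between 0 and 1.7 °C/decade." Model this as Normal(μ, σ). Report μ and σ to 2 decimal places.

μ = 0.85, σ = 0.43

A symmetric 95% interval runs μ ± z·σ with z = 1.96.
Half-width = 0.85, so σ = 0.85/1.96 = 0.43.
μ is the stated best guess, 0.85.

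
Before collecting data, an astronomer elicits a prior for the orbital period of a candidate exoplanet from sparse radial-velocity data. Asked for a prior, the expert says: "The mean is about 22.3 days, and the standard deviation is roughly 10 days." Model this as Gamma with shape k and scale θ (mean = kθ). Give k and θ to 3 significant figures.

For Gamma(k, scale θ): mean = kθ, variance = kθ², so CV = 1/√k.
CV = SD/mean = 10/22.3 = 0.4484, hence k = 1/CV² = 4.97.
Then θ = mean/k = 22.3/4.97 = 4.48.

k ≈ 4.97, θ ≈ 4.48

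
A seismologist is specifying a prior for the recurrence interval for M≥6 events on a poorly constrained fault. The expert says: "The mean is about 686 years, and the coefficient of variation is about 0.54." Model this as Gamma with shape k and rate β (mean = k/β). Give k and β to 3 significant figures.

k ≈ 3.43, β ≈ 0.005

For Gamma(k, rate β): mean = k/β, variance = k/β², so CV = 1/√k.
CV = 0.54, hence k = 1/CV² = 3.43.
Then β = k/mean = 3.43/686 = 0.005.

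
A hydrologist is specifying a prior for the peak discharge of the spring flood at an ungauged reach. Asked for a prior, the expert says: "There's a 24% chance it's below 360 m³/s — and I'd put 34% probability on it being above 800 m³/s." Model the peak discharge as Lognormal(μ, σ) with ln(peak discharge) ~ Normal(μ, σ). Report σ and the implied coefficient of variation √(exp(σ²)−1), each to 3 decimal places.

If T ~ Lognormal(μ,σ) then ln T ~ Normal(μ,σ), so the p-quantile of ln T is μ + z_p·σ.
ln(360) = 5.886 and ln(800) = 6.685; z_{0.24} = -0.7063, z_{0.66} = 0.4125.
σ = (6.685 − 5.886)/(0.4125 − (-0.7063)) = 0.714.
μ = 5.886 − (-0.7063)·0.714 = 6.390.
CV = √(exp(σ²)−1) = √(exp(0.5094)−1) = 0.815.

σ ≈ 0.714, CV ≈ 0.815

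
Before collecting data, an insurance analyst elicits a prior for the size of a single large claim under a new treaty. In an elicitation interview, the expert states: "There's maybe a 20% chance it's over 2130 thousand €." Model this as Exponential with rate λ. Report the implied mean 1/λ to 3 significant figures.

P(T > 2130.0) = e^(−λ·2130.0) = 0.2, so λ = −ln(0.2)/2130.0 = 0.000756.
Mean = 1/λ = 1320 thousand €.

mean ≈ 1320 thousand €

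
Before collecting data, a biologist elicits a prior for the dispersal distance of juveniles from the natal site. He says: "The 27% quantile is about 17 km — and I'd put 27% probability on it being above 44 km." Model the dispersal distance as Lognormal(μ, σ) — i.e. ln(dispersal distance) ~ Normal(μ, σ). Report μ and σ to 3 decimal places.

If T ~ Lognormal(μ,σ) then ln T ~ Normal(μ,σ), so the p-quantile of ln T is μ + z_p·σ.
ln(17) = 2.833 and ln(44) = 3.784; z_{0.27} = -0.6128, z_{0.73} = 0.6128.
σ = (3.784 − 2.833)/(0.6128 − (-0.6128)) = 0.776.
μ = 2.833 − (-0.6128)·0.776 = 3.309.

μ ≈ 3.309, σ ≈ 0.776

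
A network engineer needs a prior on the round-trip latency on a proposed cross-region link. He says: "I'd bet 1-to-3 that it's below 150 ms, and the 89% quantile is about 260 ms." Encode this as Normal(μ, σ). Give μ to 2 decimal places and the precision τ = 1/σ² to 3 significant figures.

μ = 189.03, τ = 0.000299

The p-quantile of Normal(μ,σ) is μ + z_p·σ, with z_{0.25} = -0.6745 and z_{0.89} = 1.227.
Eliminate σ: μ = (z₂·x₁ − z₁·x₂)/(z₂ − z₁) = (1.227·150 − (-0.6745)·260)/1.901 = 189.03.
Then σ = (x₂ − x₁)/(z₂ − z₁) = (260 − 150)/1.901 = 57.86.
Precision τ = 1/σ² = 1/57.86² = 0.000299.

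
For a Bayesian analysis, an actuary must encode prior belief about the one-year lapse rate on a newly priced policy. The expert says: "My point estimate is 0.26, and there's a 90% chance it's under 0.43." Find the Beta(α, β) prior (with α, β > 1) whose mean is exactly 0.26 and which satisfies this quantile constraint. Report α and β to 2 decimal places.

With mean 0.26 fixed, write α = 0.26s, β = 0.74s where s = α+β.
Need P(θ < 0.43) = 0.9 under Beta(0.26s, 0.74s). Normal approximation: (q−m)/√(m(1−m)/s) ≈ z_{0.9} = 1.28, so s ≈ 0.26·0.74·(1.28)²/(0.43−0.26)² = 10.9.
At s = 10.9: P(θ<0.43) ≈ 0.894. Adjusting to match 0.9 gives s ≈ 11.59.
So α = 0.26·11.59 ≈ 3.01, β = 0.74·11.59 ≈ 8.58.

α ≈ 3.01, β ≈ 8.58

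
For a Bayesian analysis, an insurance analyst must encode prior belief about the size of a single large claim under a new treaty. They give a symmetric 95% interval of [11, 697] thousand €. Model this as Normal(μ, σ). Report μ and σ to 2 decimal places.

A symmetric 95% interval runs μ ± z·σ with z = 1.96.
Half-width = 343, so σ = 343/1.96 = 175.00.
μ is the interval midpoint, 354.00.

μ = 354.00, σ = 175.00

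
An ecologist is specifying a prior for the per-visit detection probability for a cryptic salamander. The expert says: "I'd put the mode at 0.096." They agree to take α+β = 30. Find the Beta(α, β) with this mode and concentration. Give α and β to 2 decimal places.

For α,β > 1 the Beta mode is (α−1)/(α+β−2). With α+β = 30, the mode is (α−1)/28.
Set (α−1)/28 = 0.096 → α = 1 + 0.096·28 = 3.69.
β = 30 − α = 26.31.

α = 3.69, β = 26.31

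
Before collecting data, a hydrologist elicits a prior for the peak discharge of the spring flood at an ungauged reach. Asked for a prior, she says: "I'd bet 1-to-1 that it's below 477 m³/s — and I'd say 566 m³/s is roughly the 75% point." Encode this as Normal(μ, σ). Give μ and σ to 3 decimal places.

For Normal(μ,σ), the p-quantile is μ + z_p·σ. Here z_{0.5} = 0, z_{0.75} = 0.6745.
So 477 = μ + 0σ and 566 = μ + 0.6745σ.
Subtracting: σ = (566 − 477)/(0.6745 − (0)) = 131.952.
Then μ = 477 − (0)·131.952 = 477.000.

μ = 477.000, σ = 131.952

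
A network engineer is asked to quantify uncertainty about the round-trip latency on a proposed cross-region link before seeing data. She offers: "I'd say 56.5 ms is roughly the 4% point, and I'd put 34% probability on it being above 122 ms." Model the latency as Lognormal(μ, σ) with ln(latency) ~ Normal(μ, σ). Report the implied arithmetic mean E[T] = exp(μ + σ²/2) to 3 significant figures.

E[T] ≈ 112 ms

If T ~ Lognormal(μ,σ) then ln T ~ Normal(μ,σ), so the p-quantile of ln T is μ + z_p·σ.
ln(56.5) = 4.034 and ln(122) = 4.804; z_{0.04} = -1.751, z_{0.66} = 0.4125.
σ = (4.804 − 4.034)/(0.4125 − (-1.751)) = 0.356.
μ = 4.034 − (-1.751)·0.356 = 4.657.
E[T] = exp(μ + σ²/2) = exp(4.657 + 0.0633) = 112 ms.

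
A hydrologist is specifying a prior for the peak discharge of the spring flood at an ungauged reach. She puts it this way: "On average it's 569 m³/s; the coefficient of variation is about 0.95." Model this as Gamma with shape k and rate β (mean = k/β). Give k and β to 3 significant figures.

For Gamma(k, rate β): mean = k/β, variance = k/β², so CV = 1/√k.
CV = 0.95, hence k = 1/CV² = 1.11.
Then β = k/mean = 1.11/569 = 0.00195.

k ≈ 1.11, β ≈ 0.00195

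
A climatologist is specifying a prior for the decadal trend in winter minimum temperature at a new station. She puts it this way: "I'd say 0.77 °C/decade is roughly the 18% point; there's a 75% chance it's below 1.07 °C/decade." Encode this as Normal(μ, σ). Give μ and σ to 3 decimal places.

μ = 0.943, σ = 0.189

For Normal(μ,σ), the p-quantile is μ + z_p·σ. Here z_{0.18} = -0.9154, z_{0.75} = 0.6745.
So 0.77 = μ − 0.9154σ and 1.07 = μ + 0.6745σ.
Subtracting: σ = (1.07 − 0.77)/(0.6745 − (-0.9154)) = 0.189.
Then μ = 0.77 − (-0.9154)·0.189 = 0.943.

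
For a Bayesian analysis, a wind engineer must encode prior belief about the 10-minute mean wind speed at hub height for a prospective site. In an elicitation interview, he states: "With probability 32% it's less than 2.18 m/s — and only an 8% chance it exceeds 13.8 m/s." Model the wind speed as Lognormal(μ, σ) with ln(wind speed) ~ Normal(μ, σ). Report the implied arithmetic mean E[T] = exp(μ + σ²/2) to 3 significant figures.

E[T] ≈ 5.62 m/s

If T ~ Lognormal(μ,σ) then ln T ~ Normal(μ,σ), so the p-quantile of ln T is μ + z_p·σ.
ln(2.18) = 0.7793 and ln(13.8) = 2.625; z_{0.32} = -0.4677, z_{0.92} = 1.405.
σ = (2.625 − 0.7793)/(1.405 − (-0.4677)) = 0.985.
μ = 0.7793 − (-0.4677)·0.985 = 1.240.
E[T] = exp(μ + σ²/2) = exp(1.240 + 0.4855) = 5.62 m/s.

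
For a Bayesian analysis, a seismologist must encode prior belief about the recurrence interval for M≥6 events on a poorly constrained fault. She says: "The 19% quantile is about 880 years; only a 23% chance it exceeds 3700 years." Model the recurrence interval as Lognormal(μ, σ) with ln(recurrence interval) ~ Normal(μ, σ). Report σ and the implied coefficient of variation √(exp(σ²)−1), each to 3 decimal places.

σ ≈ 0.888, CV ≈ 1.096

If T ~ Lognormal(μ,σ) then ln T ~ Normal(μ,σ), so the p-quantile of ln T is μ + z_p·σ.
ln(880) = 6.78 and ln(3700) = 8.216; z_{0.19} = -0.8779, z_{0.77} = 0.7388.
σ = (8.216 − 6.78)/(0.7388 − (-0.8779)) = 0.888.
μ = 6.78 − (-0.8779)·0.888 = 7.560.
CV = √(exp(σ²)−1) = √(exp(0.7891)−1) = 1.096.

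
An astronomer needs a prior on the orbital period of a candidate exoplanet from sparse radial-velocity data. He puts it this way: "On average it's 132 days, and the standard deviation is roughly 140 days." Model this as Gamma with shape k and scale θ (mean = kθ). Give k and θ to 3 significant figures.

k ≈ 0.889, θ ≈ 148

For Gamma(k, scale θ): mean = kθ, variance = kθ², so CV = 1/√k.
CV = SD/mean = 140/132 = 1.061, hence k = 1/CV² = 0.889.
Then θ = mean/k = 132/0.889 = 148.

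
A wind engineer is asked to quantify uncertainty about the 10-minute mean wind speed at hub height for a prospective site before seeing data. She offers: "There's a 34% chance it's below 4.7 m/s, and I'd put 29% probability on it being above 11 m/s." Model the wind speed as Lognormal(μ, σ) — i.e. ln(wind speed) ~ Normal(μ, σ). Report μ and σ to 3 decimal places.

μ ≈ 1.911, σ ≈ 0.880

If T ~ Lognormal(μ,σ) then ln T ~ Normal(μ,σ), so the p-quantile of ln T is μ + z_p·σ.
ln(4.7) = 1.548 and ln(11) = 2.398; z_{0.34} = -0.4125, z_{0.71} = 0.5534.
σ = (2.398 − 1.548)/(0.5534 − (-0.4125)) = 0.880.
μ = 1.548 − (-0.4125)·0.880 = 1.911.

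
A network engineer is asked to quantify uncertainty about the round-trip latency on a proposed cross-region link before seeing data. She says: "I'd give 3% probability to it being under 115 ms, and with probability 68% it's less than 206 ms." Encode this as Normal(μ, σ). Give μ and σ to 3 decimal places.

The p-quantile of Normal(μ,σ) is μ + z_p·σ, with z_{0.03} = -1.881 and z_{0.68} = 0.4677.
Eliminate σ: μ = (z₂·x₁ − z₁·x₂)/(z₂ − z₁) = (0.4677·115 − (-1.881)·206)/2.348 = 187.877.
Then σ = (x₂ − x₁)/(z₂ − z₁) = (206 − 115)/2.348 = 38.748.

μ = 187.877, σ = 38.748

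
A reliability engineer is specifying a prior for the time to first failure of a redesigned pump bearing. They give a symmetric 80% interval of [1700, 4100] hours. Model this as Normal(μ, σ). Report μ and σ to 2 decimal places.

μ = 2900.00, σ = 936.36

A symmetric 80% interval runs μ ± z·σ with z = 1.282.
Half-width = 1200, so σ = 1200/1.282 = 936.36.
μ is the interval midpoint, 2900.00.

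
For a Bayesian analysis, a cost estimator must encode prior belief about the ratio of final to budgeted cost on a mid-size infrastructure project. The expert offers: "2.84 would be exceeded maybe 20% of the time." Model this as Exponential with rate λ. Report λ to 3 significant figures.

P(T > 2.84) = e^(−λ·2.84) = 0.2, so λ = −ln(0.2)/2.84 = 0.567.

λ ≈ 0.567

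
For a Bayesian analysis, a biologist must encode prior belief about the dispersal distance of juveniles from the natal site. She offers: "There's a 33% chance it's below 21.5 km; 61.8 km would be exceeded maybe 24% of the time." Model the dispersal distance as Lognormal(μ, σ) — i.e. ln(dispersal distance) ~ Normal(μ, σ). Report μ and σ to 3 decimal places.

μ ≈ 3.473, σ ≈ 0.921

If T ~ Lognormal(μ,σ) then ln T ~ Normal(μ,σ), so the p-quantile of ln T is μ + z_p·σ.
ln(21.5) = 3.068 and ln(61.8) = 4.124; z_{0.33} = -0.4399, z_{0.76} = 0.7063.
σ = (4.124 − 3.068)/(0.7063 − (-0.4399)) = 0.921.
μ = 3.068 − (-0.4399)·0.921 = 3.473.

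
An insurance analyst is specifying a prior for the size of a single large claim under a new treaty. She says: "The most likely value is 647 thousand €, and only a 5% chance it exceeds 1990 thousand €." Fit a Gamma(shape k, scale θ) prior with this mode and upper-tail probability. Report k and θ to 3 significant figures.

k ≈ 3.09, θ ≈ 309

Gamma(k,θ) with k>1 has mode (k−1)θ, so θ = 647/(k−1).
Need P(X < 1990) = 0.95 with θ tied to k this way. Start at k = 2, θ = 647: P(X<1990) ≈ 0.812.
Too low — raise k to concentrate. Iterating converges to k ≈ 3.09.
Then θ = 647/(3.09−1) ≈ 309.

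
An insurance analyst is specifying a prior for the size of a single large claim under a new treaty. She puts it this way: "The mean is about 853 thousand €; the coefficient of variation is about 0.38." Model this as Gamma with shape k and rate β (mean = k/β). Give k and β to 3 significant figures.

k ≈ 6.93, β ≈ 0.00812

For Gamma(k, rate β): mean = k/β, variance = k/β², so CV = 1/√k.
CV = 0.38, hence k = 1/CV² = 6.93.
Then β = k/mean = 6.93/853 = 0.00812.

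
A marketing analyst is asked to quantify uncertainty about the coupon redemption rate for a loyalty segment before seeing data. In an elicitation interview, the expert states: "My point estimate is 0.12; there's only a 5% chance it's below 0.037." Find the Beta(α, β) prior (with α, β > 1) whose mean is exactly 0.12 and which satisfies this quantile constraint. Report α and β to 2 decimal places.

With mean 0.12 fixed, write α = 0.12s, β = 0.88s where s = α+β.
Need P(θ < 0.037) = 0.05 under Beta(0.12s, 0.88s). Normal approximation: (q−m)/√(m(1−m)/s) ≈ z_{0.05} = -1.64, so s ≈ 0.12·0.88·(-1.64)²/(0.037−0.12)² = 41.5.
At s = 41.5: P(θ<0.037) ≈ 0.017. Adjusting to match 0.05 gives s ≈ 26.80.
So α = 0.12·26.80 ≈ 3.22, β = 0.88·26.80 ≈ 23.58.

α ≈ 3.22, β ≈ 23.58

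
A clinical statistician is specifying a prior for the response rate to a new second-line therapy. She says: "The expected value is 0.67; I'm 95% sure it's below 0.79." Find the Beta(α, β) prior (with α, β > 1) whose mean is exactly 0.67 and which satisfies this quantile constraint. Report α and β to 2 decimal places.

With mean 0.67 fixed, write α = 0.67s, β = 0.33s where s = α+β.
Need P(θ < 0.79) = 0.95 under Beta(0.67s, 0.33s). Normal approximation: (q−m)/√(m(1−m)/s) ≈ z_{0.95} = 1.64, so s ≈ 0.67·0.33·(1.64)²/(0.79−0.67)² = 41.5.
At s = 41.5: P(θ<0.79) ≈ 0.960. Adjusting to match 0.95 gives s ≈ 37.11.
So α = 0.67·37.11 ≈ 24.87, β = 0.33·37.11 ≈ 12.25.

α ≈ 24.87, β ≈ 12.25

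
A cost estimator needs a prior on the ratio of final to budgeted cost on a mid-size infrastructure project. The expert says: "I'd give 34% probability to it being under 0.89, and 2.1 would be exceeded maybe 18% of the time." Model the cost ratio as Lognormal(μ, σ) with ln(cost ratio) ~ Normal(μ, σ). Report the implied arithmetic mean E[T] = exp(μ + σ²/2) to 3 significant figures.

If T ~ Lognormal(μ,σ) then ln T ~ Normal(μ,σ), so the p-quantile of ln T is μ + z_p·σ.
ln(0.89) = -0.1165 and ln(2.1) = 0.7419; z_{0.34} = -0.4125, z_{0.82} = 0.9154.
σ = (0.7419 − -0.1165)/(0.9154 − (-0.4125)) = 0.647.
μ = -0.1165 − (-0.4125)·0.647 = 0.150.
E[T] = exp(μ + σ²/2) = exp(0.150 + 0.2090) = 1.43.

E[T] ≈ 1.43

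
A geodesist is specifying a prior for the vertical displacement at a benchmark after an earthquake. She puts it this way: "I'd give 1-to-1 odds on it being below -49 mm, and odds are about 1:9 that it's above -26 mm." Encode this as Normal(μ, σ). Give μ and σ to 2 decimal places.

μ = -49.00, σ = 17.95

The p-quantile of Normal(μ,σ) is μ + z_p·σ, with z_{0.5} = 0 and z_{0.9} = 1.282.
Eliminate σ: μ = (z₂·x₁ − z₁·x₂)/(z₂ − z₁) = (1.282·-49 − (0)·-26)/1.282 = -49.00.
Then σ = (x₂ − x₁)/(z₂ − z₁) = (-26 − -49)/1.282 = 17.95.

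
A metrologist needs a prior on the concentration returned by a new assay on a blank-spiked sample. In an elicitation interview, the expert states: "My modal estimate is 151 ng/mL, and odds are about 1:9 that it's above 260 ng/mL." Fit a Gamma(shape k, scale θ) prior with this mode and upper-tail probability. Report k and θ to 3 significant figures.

Gamma(k,θ) with k>1 has mode (k−1)θ, so θ = 151/(k−1).
Need P(X < 260) = 0.9 with θ tied to k this way. Start at k = 2, θ = 151: P(X<260) ≈ 0.514.
Too low — raise k to concentrate. Iterating converges to k ≈ 7.42.
Then θ = 151/(7.42−1) ≈ 23.5.

k ≈ 7.42, θ ≈ 23.5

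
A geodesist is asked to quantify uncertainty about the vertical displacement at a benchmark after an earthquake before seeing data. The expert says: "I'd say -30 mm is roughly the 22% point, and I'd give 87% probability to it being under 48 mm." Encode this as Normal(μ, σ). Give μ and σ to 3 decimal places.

μ = 1.724, σ = 41.083

For Normal(μ,σ), the p-quantile is μ + z_p·σ. Here z_{0.22} = -0.7722, z_{0.87} = 1.126.
So -30 = μ − 0.7722σ and 48 = μ + 1.126σ.
Subtracting: σ = (48 − -30)/(1.126 − (-0.7722)) = 41.083.
Then μ = -30 − (-0.7722)·41.083 = 1.724.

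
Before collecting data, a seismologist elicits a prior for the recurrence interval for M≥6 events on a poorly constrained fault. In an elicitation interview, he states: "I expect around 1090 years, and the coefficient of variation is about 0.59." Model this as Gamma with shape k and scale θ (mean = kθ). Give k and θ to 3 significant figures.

k ≈ 2.87, θ ≈ 379

For Gamma(k, scale θ): mean = kθ, variance = kθ², so CV = 1/√k.
CV = 0.59, hence k = 1/CV² = 2.87.
Then θ = mean/k = 1090/2.87 = 379.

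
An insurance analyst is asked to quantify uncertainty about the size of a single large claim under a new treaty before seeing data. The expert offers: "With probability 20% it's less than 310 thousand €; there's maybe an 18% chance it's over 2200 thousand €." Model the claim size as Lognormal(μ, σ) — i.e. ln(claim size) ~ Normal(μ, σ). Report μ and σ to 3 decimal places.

μ ≈ 6.675, σ ≈ 1.115

If T ~ Lognormal(μ,σ) then ln T ~ Normal(μ,σ), so the p-quantile of ln T is μ + z_p·σ.
ln(310) = 5.737 and ln(2200) = 7.696; z_{0.2} = -0.8416, z_{0.82} = 0.9154.
σ = (7.696 − 5.737)/(0.9154 − (-0.8416)) = 1.115.
μ = 5.737 − (-0.8416)·1.115 = 6.675.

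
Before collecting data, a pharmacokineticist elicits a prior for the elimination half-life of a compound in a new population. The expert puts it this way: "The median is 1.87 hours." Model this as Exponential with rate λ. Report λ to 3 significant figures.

Exponential median = ln 2 / λ, so λ = ln 2 / 1.87 = 0.371.

λ ≈ 0.371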